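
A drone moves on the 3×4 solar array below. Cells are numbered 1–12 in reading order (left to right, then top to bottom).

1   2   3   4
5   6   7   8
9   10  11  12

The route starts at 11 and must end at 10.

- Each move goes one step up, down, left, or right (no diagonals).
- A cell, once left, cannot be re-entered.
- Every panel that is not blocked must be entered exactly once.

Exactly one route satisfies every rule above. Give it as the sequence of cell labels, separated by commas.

11, 12, 8, 4, 3, 7, 6, 2, 1, 5, 9, 10

Need to visit all 12 open cells exactly once, starting at 11 and ending at 10.
Cell 4 has only two open neighbours (8 and 3), so the path must pass straight through it: one of those is the cell it's entered from and the other is where it exits.
Route from 11: right to 12, 2× up (reaching 4), left to 3, down to 7, left to 6, up to 2, left to 1, 2× down (reaching 9), right to 10 — 11 moves in all.
Check: all 12 open cells covered.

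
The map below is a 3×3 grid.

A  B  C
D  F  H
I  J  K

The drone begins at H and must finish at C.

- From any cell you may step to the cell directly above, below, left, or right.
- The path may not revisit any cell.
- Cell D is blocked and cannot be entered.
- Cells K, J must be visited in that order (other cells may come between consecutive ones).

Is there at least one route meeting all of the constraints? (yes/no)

yes

One route that works: H → K → J → F → B → C.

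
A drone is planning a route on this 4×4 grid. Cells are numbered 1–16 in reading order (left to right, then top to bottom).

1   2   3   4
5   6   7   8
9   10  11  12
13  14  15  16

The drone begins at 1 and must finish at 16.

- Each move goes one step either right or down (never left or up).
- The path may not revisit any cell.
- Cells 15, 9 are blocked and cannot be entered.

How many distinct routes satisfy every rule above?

9

A right/down-only route from 1 to 16 makes exactly 3 down-moves and 3 right-moves in some order.
With no other constraints that would be C(6,3) = 20 routes.
Subtract routes through each blocked cell (inclusion–exclusion for overlaps): − through 9: 4 − through 15: 10 + through 9&15: 3 → 9.
That gives 9 routes.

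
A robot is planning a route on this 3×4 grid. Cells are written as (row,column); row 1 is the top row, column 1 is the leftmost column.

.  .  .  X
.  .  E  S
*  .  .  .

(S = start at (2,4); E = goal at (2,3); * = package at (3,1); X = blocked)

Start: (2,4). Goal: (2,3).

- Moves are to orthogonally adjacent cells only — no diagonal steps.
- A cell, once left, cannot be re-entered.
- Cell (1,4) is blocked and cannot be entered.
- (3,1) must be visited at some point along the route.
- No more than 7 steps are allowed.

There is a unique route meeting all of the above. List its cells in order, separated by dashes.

The budget equals the shortest possible length, so every move has to be on a shortest route through the required cells.
Route from (2,4): down to (3,4), 3× left (reaching (3,1)), up to (2,1), 2× right (reaching (2,3)) — 7 moves in all.
Check: all required cells visited; 7 ≤ 7 moves.

(2,4) - (3,4) - (3,3) - (3,2) - (3,1) - (2,1) - (2,2) - (2,3)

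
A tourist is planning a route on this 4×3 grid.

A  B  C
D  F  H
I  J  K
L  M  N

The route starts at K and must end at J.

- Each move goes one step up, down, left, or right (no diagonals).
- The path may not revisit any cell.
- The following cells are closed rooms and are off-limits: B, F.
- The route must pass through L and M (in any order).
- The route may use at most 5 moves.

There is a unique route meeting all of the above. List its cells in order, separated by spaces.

K N M L I J

The budget equals the shortest possible length, so every move has to be on a shortest route through the required cells.
Route from K: down to N, 2× left (reaching L), up to I, right to J — 5 moves in all.
Check: all required cells visited; 5 ≤ 5 moves.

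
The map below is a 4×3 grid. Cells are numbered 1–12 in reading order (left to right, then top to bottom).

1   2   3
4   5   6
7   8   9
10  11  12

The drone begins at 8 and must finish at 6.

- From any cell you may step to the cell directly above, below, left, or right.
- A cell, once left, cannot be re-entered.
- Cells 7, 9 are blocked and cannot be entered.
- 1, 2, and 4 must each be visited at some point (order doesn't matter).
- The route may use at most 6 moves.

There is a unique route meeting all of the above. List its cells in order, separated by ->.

The budget equals the shortest possible length, so every move has to be on a shortest route through the required cells.
Route from 8: up 1 to 5, left 1 to 4, up 1 to 1, right 2 to 3, down 1 to 6 — 6 moves in all.
Check: all required cells visited; 6 ≤ 6 moves.

8 -> 5 -> 4 -> 1 -> 2 -> 3 -> 6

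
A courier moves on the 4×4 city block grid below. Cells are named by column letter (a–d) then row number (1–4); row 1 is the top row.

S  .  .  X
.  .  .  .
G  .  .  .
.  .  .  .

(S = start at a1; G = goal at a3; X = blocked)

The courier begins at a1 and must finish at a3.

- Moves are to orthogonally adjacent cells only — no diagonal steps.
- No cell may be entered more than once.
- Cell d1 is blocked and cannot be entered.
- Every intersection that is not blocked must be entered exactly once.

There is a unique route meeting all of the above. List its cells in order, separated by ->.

Need to visit all 15 open cells exactly once, starting at a1 and ending at a3.
Cell d4 has only two open neighbours (d3 and c4), so the path must pass straight through it: one of those is the cell it's entered from and the other is where it exits.
Route from a1: down 1 to a2, right 1 to b2, up 1 to b1, right 1 to c1, down 1 to c2, right 1 to d2, down 2 to d4, left 1 to c4, up 1 to c3, left 1 to b3, down 1 to b4, left 1 to a4, up 1 to a3 — 14 moves in all.
Check: all 15 open cells covered.

a1 -> a2 -> b2 -> b1 -> c1 -> c2 -> d2 -> d3 -> d4 -> c4 -> c3 -> b3 -> b4 -> a4 -> a3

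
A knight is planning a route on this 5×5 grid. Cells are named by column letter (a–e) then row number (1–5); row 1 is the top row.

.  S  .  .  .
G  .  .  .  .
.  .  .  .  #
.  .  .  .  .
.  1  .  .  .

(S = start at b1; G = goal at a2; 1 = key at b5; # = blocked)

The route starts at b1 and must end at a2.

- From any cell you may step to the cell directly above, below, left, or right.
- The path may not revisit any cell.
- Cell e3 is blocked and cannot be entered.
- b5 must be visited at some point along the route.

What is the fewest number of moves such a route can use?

Any route passes through b5 somewhere between b1 and a2. Summing Manhattan distances along the two legs (b1 → b5 → a2) gives a lower bound of 4 + 4 = 8 moves.
A route of 8 moves achieves this: b1 → b2 → b3 → b4 → b5 → a5 → a4 → a3 → a2.
Since 8 matches the lower bound, it is optimal.

8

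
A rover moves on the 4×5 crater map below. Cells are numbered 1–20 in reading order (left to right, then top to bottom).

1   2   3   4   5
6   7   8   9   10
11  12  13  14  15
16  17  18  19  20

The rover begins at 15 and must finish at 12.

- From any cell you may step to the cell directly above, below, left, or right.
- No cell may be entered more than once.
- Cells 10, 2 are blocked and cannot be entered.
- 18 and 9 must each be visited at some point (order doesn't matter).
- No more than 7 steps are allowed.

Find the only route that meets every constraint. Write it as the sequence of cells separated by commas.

The budget equals the shortest possible length, so every move has to be on a shortest route through the required cells.
Route from 15: left 1 to 14, up 1 to 9, left 1 to 8, down 2 to 18, left 1 to 17, up 1 to 12 — 7 moves in all.
Check: all required cells visited; 7 ≤ 7 moves.

15, 14, 9, 8, 13, 18, 17, 12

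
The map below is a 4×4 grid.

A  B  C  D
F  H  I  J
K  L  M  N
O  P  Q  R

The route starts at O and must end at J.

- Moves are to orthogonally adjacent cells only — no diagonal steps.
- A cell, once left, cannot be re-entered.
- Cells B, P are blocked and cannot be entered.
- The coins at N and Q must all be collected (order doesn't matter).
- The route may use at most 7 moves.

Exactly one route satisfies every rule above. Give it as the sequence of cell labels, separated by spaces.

O K L M Q R N J

Any route must reach N and Q and still end at J within 7 moves, so the order of the required stops is forced.
Route from O: up to K, 2× right (reaching M), down to Q, right to R, 2× up (reaching J) — 7 moves in all.
Check: all required cells visited; 7 ≤ 7 moves.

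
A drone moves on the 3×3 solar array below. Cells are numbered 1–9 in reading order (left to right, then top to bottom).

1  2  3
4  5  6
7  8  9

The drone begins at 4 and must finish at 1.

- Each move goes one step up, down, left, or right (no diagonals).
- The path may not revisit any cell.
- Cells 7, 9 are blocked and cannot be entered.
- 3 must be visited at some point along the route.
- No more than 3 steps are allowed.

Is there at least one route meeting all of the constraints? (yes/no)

no

Even ignoring the no-revisit rule, getting from 4 to 1 via 3 needs at least 3 + 2 = 5 moves (Manhattan distance per leg), which exceeds the 3-move limit.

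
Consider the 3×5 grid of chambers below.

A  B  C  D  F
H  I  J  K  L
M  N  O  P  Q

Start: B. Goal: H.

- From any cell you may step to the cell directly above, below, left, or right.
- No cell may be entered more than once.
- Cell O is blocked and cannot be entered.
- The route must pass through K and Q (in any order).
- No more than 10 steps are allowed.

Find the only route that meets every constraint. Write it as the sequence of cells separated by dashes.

B - C - D - F - L - Q - P - K - J - I - H

The 10-move cap with required stops at K, Q leaves no slack for detours.
Route from B: right 3 to F, down 2 to Q, left 1 to P, up 1 to K, left 3 to H — 10 moves in all.
Check: all required cells visited; 10 ≤ 10 moves.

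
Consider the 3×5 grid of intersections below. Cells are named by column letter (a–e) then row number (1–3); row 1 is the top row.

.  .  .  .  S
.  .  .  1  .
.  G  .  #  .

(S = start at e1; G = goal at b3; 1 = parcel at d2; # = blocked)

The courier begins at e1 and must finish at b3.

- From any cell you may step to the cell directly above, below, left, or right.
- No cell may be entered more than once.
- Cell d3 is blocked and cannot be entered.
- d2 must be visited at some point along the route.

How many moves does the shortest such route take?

Any route passes through d2 somewhere between e1 and b3. Summing Manhattan distances along the two legs (e1 → d2 → b3) gives a lower bound of 2 + 3 = 5 moves.
A route of 5 moves achieves this: e1 → e2 → d2 → c2 → c3 → b3.
Since 5 matches the lower bound, it is optimal.

5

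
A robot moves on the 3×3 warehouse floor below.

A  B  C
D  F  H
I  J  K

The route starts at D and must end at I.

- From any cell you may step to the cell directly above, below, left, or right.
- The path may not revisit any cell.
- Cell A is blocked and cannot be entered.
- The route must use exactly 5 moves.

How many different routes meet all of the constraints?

Need simple routes of exactly 5 moves from D to I (Manhattan distance 1, so 2 moves are spent on a detour and 2 undoing it).
Enumerating: D F H K J I.
That gives 1 route.

1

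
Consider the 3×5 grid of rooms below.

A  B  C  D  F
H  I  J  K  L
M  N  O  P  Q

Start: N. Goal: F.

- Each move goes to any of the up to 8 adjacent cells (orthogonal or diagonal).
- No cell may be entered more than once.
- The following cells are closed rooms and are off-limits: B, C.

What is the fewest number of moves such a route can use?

3

With diagonal moves allowed, the Chebyshev distance max(|Δrow|,|Δcol|) from N to F is 3, so at least 3 moves are needed.
A route of 3 moves achieves this: N → J → D → F.
Since 3 matches the lower bound, it is optimal.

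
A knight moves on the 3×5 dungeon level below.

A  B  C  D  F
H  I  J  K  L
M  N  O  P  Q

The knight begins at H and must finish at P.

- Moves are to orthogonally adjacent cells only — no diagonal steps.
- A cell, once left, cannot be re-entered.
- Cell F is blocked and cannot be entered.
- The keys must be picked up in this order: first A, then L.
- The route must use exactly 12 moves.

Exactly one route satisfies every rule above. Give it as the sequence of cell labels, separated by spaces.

The waypoints must appear in the order A, L, with no cell reused.
Route from H: up to A, right to B, 2× down (reaching N), right to O, 2× up (reaching C), right to D, down to K, right to L, down to Q, left to P — 12 moves in all.
Check: order respected (A at step 1, L at step 10); 12 moves as required.

H A B I N O J C D K L Q P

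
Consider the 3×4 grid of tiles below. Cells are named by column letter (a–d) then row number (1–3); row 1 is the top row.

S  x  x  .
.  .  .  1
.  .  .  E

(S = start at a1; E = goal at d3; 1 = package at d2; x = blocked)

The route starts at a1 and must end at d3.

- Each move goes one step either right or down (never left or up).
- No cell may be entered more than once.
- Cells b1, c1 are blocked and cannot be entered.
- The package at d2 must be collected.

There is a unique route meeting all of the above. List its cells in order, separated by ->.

Moves only go right or down, so the column and row indices never decrease.
Route from a1: down to a2, 3× right (reaching d2), down to d3 — 5 moves in all.
Check: all required cells visited.

a1 -> a2 -> b2 -> c2 -> d2 -> d3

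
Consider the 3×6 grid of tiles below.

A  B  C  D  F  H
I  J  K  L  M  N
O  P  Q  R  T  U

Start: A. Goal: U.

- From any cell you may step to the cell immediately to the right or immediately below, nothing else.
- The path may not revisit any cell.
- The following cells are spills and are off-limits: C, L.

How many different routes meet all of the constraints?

5

A right/down-only route from A to U makes exactly 2 down-moves and 5 right-moves in some order.
With no other constraints that would be C(7,2) = 21 routes.
Subtract routes through each blocked cell (inclusion–exclusion for overlaps): − through C: 10 − through L: 12 + through C&L: 6 → 5.
That gives 5 routes.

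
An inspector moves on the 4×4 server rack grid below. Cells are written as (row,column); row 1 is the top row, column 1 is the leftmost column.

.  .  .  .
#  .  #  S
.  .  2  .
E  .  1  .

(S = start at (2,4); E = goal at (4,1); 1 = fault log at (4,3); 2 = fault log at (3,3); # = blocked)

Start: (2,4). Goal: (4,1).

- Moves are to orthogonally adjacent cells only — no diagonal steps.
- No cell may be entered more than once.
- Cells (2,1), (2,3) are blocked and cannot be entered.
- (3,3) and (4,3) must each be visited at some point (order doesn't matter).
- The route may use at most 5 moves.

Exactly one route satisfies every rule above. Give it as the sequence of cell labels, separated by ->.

The 5-move cap with required stops at (3,3), (4,3) leaves no slack for detours.
Route from (2,4): down 1 to (3,4), left 1 to (3,3), down 1 to (4,3), left 2 to (4,1) — 5 moves in all.
Check: all required cells visited; 5 ≤ 5 moves.

(2,4) -> (3,4) -> (3,3) -> (4,3) -> (4,2) -> (4,1)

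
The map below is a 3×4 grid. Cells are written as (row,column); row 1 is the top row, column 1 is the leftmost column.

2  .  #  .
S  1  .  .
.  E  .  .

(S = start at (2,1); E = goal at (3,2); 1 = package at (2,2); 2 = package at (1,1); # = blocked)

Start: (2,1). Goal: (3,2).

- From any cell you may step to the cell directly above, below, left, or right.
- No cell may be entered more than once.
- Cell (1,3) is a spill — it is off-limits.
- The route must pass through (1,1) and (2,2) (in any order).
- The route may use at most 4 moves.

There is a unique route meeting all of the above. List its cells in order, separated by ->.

(2,1) -> (1,1) -> (1,2) -> (2,2) -> (3,2)

The 4-move cap with required stops at (1,1), (2,2) leaves no slack for detours.
Route from (2,1): up to (1,1), right to (1,2), 2× down (reaching (3,2)) — 4 moves in all.
Check: all required cells visited; 4 ≤ 4 moves.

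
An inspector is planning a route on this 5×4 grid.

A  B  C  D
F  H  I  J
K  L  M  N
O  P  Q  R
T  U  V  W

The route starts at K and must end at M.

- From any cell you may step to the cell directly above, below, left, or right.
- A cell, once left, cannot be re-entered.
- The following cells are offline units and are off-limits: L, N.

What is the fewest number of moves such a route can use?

The Manhattan distance from K to M is |3−3| + |1−3| = 2, so at least 2 moves are needed.
That bound ignores the blocked cells. Measuring each leg by the fewest moves that actually steer around them (K→M: 4) raises the lower bound to 4.
A route of 4 moves exists: K → F → H → I → M.
Since 4 matches that lower bound, it is optimal.

4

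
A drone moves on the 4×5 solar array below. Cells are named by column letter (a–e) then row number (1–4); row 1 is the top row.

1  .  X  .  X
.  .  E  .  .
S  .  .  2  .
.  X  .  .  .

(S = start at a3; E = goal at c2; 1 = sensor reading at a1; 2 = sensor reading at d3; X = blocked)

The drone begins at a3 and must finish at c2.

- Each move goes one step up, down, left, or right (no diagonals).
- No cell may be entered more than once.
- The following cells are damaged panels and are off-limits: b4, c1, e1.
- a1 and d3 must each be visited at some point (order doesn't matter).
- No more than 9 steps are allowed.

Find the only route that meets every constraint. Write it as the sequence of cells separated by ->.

a3 -> a2 -> a1 -> b1 -> b2 -> b3 -> c3 -> d3 -> d2 -> c2

The 9-move cap with required stops at a1, d3 leaves no slack for detours.
Route from a3: up 2 to a1, right 1 to b1, down 2 to b3, right 2 to d3, up 1 to d2, left 1 to c2 — 9 moves in all.
Check: all required cells visited; 9 ≤ 9 moves.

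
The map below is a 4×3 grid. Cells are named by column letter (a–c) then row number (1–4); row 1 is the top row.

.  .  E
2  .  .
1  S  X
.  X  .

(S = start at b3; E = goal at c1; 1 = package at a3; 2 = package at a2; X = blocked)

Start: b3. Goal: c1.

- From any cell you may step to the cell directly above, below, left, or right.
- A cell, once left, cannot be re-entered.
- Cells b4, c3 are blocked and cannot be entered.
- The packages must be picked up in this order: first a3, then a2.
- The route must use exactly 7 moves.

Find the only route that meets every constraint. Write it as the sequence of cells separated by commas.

The waypoints must appear in the order a3, a2, with no cell reused.
Route from b3: left to a3, 2× up (reaching a1), right to b1, down to b2, right to c2, up to c1 — 7 moves in all.
Check: order respected (1 at step 1, 2 at step 2); 7 moves as required.

b3, a3, a2, a1, b1, b2, c2, c1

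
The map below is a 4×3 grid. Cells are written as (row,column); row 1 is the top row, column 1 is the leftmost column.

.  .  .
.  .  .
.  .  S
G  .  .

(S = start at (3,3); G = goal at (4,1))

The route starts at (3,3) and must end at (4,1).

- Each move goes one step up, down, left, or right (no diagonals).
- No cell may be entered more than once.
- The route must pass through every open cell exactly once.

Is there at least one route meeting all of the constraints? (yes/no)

yes

One route that works: (3,3) → (4,3) → (4,2) → (3,2) → (2,2) → (2,3) → (1,3) → (1,2) → (1,1) → (2,1) → (3,1) → (4,1).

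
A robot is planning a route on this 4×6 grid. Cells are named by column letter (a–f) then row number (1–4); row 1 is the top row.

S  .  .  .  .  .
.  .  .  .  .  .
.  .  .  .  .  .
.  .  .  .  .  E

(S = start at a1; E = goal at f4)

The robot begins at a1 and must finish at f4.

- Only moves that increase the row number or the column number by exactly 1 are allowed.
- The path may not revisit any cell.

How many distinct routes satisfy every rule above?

56

A right/down-only route from a1 to f4 makes exactly 3 down-moves and 5 right-moves in some order.
With no other constraints that would be C(8,3) = 56 routes.
That gives 56 routes.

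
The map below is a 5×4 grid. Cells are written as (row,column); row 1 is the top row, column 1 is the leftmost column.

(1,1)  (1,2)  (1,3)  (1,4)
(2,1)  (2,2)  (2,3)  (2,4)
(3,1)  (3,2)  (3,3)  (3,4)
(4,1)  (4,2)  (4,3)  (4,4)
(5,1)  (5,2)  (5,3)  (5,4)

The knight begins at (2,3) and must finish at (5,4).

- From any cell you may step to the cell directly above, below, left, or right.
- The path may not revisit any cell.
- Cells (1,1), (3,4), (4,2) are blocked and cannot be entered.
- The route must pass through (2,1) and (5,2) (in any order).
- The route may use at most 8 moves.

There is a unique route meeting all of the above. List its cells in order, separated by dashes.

The budget equals the shortest possible length, so every move has to be on a shortest route through the required cells.
Route from (2,3): 2× left (reaching (2,1)), 3× down (reaching (5,1)), 3× right (reaching (5,4)) — 8 moves in all.
Check: all required cells visited; 8 ≤ 8 moves.

(2,3) - (2,2) - (2,1) - (3,1) - (4,1) - (5,1) - (5,2) - (5,3) - (5,4)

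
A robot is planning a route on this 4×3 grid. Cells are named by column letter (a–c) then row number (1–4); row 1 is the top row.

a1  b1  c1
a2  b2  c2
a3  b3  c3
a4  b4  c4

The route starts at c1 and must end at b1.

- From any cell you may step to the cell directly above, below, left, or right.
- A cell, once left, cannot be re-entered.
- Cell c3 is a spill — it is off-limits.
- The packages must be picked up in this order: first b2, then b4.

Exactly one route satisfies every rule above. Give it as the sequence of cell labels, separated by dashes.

c1 - c2 - b2 - b3 - b4 - a4 - a3 - a2 - a1 - b1

The waypoints must appear in the order b2, b4, with no cell reused.
Route from c1: down to c2, left to b2, 2× down (reaching b4), left to a4, 3× up (reaching a1), right to b1 — 9 moves in all.
Check: order respected (b2 at step 2, b4 at step 4).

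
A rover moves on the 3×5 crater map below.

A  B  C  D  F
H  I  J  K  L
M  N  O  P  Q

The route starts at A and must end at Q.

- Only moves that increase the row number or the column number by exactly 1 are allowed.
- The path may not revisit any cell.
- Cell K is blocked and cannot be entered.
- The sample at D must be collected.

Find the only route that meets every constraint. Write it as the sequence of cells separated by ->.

A -> B -> C -> D -> F -> L -> Q

Moves only go right or down, so the column and row indices never decrease.
Route from A: right 4 to F, down 2 to Q — 6 moves in all.
Check: all required cells visited.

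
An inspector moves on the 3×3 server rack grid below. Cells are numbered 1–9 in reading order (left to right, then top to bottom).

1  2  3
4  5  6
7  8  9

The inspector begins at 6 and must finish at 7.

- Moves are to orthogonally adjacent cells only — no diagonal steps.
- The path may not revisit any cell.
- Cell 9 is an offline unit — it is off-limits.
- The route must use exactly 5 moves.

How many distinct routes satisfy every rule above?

Need simple routes of exactly 5 moves from 6 to 7 (Manhattan distance 3, so 1 moves are spent on a detour and 1 undoing it).
Enumerating: 6 3 2 5 8 7 | 6 3 2 5 4 7 | 6 3 2 1 4 7 | 6 5 2 1 4 7.
That gives 4 routes.

4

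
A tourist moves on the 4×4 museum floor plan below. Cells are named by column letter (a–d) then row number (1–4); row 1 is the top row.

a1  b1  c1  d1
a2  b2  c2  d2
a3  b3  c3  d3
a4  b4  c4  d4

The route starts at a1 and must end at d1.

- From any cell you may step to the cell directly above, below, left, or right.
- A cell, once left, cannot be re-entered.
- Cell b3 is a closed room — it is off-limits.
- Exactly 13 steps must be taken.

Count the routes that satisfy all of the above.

9

Need simple routes of exactly 13 moves from a1 to d1 (Manhattan distance 3, so 5 moves are spent on a detour and 5 undoing it).
Branch systematically from the start, pruning whenever the remaining move budget drops below the Manhattan distance to d1 or differs from it in parity. Grouping the completions by first move — via a2: 3; via b1: 6 — and summing: 3 + 6 = 9.
That gives 9 routes.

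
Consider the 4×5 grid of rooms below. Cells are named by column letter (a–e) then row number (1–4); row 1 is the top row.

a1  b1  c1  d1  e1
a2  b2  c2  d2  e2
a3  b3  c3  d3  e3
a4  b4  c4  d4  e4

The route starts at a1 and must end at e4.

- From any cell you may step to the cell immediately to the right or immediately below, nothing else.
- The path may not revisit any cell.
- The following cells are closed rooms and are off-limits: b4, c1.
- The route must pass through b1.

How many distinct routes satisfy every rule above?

9

A right/down-only route from a1 to e4 makes exactly 3 down-moves and 4 right-moves in some order.
With no other constraints that would be C(7,3) = 35 routes.
Split at b1 and multiply the segment counts (each segment already excludes blocked cells): a1→b1: 1; b1→e4: 9; product = 9.
That gives 9 routes.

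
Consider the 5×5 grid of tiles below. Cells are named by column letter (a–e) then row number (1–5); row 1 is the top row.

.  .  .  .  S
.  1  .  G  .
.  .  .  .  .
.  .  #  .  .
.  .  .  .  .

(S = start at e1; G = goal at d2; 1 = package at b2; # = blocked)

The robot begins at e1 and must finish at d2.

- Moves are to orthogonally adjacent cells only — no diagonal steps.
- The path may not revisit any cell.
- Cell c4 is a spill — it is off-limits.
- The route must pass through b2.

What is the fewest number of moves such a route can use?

6

Any route passes through b2 somewhere between e1 and d2. Summing Manhattan distances along the two legs (e1 → b2 → d2) gives a lower bound of 4 + 2 = 6 moves.
A route of 6 moves achieves this: e1 → d1 → c1 → b1 → b2 → c2 → d2.
Since 6 matches the lower bound, it is optimal.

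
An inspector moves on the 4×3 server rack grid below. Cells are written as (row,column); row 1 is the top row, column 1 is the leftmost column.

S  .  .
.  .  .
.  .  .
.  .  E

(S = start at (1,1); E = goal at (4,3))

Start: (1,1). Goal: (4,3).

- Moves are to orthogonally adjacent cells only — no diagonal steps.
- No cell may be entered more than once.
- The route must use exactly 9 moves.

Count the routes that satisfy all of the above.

Need simple routes of exactly 9 moves from (1,1) to (4,3) (Manhattan distance 5, so 2 moves are spent on a detour and 2 undoing it).
Branch systematically from the start, pruning whenever the remaining move budget drops below the Manhattan distance to (4,3) or differs from it in parity. Grouping the completions by first move — via (2,1): 4; via (1,2): 7 — and summing: 4 + 7 = 11.
That gives 11 routes.

11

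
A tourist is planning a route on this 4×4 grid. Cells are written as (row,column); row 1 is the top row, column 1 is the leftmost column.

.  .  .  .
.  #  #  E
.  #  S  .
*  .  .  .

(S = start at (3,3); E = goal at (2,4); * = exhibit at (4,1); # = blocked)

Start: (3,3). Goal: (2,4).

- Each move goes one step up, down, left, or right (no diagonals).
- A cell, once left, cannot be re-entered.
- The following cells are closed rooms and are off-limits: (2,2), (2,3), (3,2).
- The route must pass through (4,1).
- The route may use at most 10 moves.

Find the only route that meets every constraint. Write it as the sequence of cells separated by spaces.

(3,3) (4,3) (4,2) (4,1) (3,1) (2,1) (1,1) (1,2) (1,3) (1,4) (2,4)

The budget equals the shortest possible length, so every move has to be on a shortest route through the required cells.
Route from (3,3): down to (4,3), 2× left (reaching (4,1)), 3× up (reaching (1,1)), 3× right (reaching (1,4)), down to (2,4) — 10 moves in all.
Check: all required cells visited; 10 ≤ 10 moves.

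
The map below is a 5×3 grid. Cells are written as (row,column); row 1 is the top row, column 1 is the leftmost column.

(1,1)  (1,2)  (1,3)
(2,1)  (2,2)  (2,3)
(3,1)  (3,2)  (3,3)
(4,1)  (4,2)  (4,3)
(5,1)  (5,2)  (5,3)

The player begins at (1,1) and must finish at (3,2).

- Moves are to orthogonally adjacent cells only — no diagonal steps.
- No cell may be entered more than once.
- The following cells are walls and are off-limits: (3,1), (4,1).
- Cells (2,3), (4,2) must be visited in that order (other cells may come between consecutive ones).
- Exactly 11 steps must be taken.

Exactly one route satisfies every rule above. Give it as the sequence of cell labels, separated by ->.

The waypoints must appear in the order (2,3), (4,2), with no cell reused.
Route from (1,1): down 1 to (2,1), right 1 to (2,2), up 1 to (1,2), right 1 to (1,3), down 4 to (5,3), left 1 to (5,2), up 2 to (3,2) — 11 moves in all.
Check: order respected ((2,3) at step 5, (4,2) at step 10); 11 moves as required.

(1,1) -> (2,1) -> (2,2) -> (1,2) -> (1,3) -> (2,3) -> (3,3) -> (4,3) -> (5,3) -> (5,2) -> (4,2) -> (3,2)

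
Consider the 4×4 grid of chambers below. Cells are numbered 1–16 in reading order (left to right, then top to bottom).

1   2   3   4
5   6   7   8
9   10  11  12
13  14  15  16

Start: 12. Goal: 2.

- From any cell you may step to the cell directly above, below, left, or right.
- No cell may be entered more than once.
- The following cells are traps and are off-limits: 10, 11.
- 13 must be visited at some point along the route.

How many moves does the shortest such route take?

Any route passes through 13 somewhere between 12 and 2. Summing Manhattan distances along the two legs (12 → 13 → 2) gives a lower bound of 4 + 4 = 8 moves.
A route of 8 moves achieves this: 12 → 16 → 15 → 14 → 13 → 9 → 5 → 1 → 2.
Since 8 matches the lower bound, it is optimal.

8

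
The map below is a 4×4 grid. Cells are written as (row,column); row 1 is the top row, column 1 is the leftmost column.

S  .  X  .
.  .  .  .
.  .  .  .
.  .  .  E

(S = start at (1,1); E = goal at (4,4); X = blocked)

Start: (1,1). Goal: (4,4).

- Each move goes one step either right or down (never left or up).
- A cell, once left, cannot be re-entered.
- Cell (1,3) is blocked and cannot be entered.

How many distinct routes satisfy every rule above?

16

A right/down-only route from (1,1) to (4,4) makes exactly 3 down-moves and 3 right-moves in some order.
With no other constraints that would be C(6,3) = 20 routes.
Subtract routes through each blocked cell (inclusion–exclusion for overlaps): − through (1,3): 4 → 16.
That gives 16 routes.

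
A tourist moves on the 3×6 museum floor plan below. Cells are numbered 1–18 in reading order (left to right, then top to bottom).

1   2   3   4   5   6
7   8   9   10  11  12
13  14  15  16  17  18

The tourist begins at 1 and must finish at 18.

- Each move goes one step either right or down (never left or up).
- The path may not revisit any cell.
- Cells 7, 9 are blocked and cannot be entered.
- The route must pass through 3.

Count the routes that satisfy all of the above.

A right/down-only route from 1 to 18 makes exactly 2 down-moves and 5 right-moves in some order.
With no other constraints that would be C(7,2) = 21 routes.
Split at 3 and multiply the segment counts (each segment already excludes blocked cells): 1→3: 1; 3→18: 6; product = 6.
That gives 6 routes.

6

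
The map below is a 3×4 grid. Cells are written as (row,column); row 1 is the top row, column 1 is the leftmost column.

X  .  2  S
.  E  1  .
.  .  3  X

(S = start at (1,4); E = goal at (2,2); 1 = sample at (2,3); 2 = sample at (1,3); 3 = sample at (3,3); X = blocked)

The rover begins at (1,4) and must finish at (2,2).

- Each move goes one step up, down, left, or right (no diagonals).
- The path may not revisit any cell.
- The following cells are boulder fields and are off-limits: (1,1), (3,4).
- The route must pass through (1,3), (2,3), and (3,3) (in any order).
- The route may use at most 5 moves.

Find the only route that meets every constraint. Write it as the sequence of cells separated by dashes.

The 5-move cap with required stops at (1,3), (2,3), (3,3) leaves no slack for detours.
Route from (1,4): left to (1,3), 2× down (reaching (3,3)), left to (3,2), up to (2,2) — 5 moves in all.
Check: all required cells visited; 5 ≤ 5 moves.

(1,4) - (1,3) - (2,3) - (3,3) - (3,2) - (2,2)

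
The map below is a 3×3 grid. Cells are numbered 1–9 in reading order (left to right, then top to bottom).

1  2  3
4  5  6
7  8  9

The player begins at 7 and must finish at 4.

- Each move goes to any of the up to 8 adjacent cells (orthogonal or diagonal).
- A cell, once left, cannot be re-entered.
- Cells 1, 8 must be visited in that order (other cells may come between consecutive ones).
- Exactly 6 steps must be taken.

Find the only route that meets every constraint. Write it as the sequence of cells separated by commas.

7, 5, 1, 2, 6, 8, 4

The waypoints must appear in the order 1, 8, with no cell reused.
Route from 7: up-right to 5, up-left to 1, right to 2, down-right to 6, down-left to 8, up-left to 4 — 6 moves in all.
Check: order respected (1 at step 2, 8 at step 5); 6 moves as required.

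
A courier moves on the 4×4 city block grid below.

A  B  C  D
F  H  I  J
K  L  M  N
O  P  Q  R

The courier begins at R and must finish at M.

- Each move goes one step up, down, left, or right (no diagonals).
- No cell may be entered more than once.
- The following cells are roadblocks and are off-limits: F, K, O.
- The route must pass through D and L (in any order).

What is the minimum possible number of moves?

8

Any route passes through D and L in some order between R and M. Summing Manhattan distances along each leg and taking the cheapest ordering (R → D → L → M) gives a lower bound of 3 + 4 + 1 = 8 moves.
A route of 8 moves achieves this: R → N → J → D → C → I → H → L → M.
Since 8 matches the lower bound, it is optimal.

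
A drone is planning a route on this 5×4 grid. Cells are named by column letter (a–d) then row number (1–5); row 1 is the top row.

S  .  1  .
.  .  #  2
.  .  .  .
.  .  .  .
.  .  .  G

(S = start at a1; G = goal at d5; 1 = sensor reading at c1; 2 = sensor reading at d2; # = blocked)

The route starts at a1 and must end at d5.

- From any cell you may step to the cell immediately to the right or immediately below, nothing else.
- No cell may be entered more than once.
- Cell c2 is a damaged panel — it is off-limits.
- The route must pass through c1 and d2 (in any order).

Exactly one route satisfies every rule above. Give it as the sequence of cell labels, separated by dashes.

Moves only go right or down, so the column and row indices never decrease.
Route from a1: 3× right (reaching d1), 4× down (reaching d5) — 7 moves in all.
Check: all required cells visited.

a1 - b1 - c1 - d1 - d2 - d3 - d4 - d5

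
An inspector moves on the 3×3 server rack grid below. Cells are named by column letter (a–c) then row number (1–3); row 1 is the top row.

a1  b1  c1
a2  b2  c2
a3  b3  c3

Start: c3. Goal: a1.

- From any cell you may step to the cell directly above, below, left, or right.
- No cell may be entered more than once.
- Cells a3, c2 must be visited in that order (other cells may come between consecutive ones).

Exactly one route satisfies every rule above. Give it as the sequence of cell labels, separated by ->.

The waypoints must appear in the order a3, c2, with no cell reused.
Route from c3: left 2 to a3, up 1 to a2, right 2 to c2, up 1 to c1, left 2 to a1 — 8 moves in all.
Check: order respected (a3 at step 2, c2 at step 5).

c3 -> b3 -> a3 -> a2 -> b2 -> c2 -> c1 -> b1 -> a1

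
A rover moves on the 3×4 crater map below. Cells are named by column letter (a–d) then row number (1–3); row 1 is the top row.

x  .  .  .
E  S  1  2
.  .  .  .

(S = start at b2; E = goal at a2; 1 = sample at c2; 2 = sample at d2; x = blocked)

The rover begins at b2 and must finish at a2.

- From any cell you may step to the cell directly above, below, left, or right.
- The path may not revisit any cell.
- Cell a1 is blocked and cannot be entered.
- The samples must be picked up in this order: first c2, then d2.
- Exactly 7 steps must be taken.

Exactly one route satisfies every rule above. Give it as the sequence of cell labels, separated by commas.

The waypoints must appear in the order c2, d2, with no cell reused.
Route from b2: 2× right (reaching d2), down to d3, 3× left (reaching a3), up to a2 — 7 moves in all.
Check: order respected (1 at step 1, 2 at step 2); 7 moves as required.

b2, c2, d2, d3, c3, b3, a3, a2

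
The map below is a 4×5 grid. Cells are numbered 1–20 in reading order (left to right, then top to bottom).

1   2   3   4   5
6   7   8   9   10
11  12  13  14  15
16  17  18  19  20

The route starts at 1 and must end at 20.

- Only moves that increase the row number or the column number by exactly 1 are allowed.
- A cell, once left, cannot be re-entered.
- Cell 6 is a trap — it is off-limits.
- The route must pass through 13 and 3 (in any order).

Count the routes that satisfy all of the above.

A right/down-only route from 1 to 20 makes exactly 3 down-moves and 4 right-moves in some order.
With no other constraints that would be C(7,3) = 35 routes.
A monotone route can only reach the required cells in the order 3, 13, so split there and multiply the segment counts (each segment already excludes blocked cells): 1→3: 1; 3→13: 1; 13→20: 3; product = 3.
That gives 3 routes.

3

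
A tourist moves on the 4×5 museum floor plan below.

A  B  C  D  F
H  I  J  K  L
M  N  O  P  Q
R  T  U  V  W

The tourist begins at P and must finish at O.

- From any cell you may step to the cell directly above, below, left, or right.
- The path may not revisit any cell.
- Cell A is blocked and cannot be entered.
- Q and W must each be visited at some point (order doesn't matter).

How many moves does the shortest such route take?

5

Any route passes through Q and W in some order between P and O. Summing Manhattan distances along each leg and taking the cheapest ordering (P → Q → W → O) gives a lower bound of 1 + 1 + 3 = 5 moves.
A route of 5 moves achieves this: P → Q → W → V → U → O.
Since 5 matches the lower bound, it is optimal.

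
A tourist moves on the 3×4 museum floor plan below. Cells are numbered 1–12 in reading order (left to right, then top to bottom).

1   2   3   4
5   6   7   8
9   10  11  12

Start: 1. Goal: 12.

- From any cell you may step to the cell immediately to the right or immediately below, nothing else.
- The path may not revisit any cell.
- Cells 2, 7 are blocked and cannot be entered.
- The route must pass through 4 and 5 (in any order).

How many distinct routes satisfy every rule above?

0

A right/down-only route from 1 to 12 makes exactly 2 down-moves and 3 right-moves in some order.
With no other constraints that would be C(5,2) = 10 routes.
5 is below but to the left of 4: going 4 → 5 would need a leftward move and 5 → 4 an upward move, so no right/down-only route can visit both required cells.
No route satisfies every constraint, so the count is 0.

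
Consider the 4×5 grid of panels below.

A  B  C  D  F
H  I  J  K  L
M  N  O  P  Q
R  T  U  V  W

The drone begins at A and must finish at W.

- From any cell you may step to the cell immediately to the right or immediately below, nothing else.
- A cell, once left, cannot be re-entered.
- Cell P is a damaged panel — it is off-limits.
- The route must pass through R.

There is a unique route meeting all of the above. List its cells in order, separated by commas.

Moves only go right or down, so the column and row indices never decrease.
Route from A: down 3 to R, right 4 to W — 7 moves in all.
Check: all required cells visited.

A, H, M, R, T, U, V, W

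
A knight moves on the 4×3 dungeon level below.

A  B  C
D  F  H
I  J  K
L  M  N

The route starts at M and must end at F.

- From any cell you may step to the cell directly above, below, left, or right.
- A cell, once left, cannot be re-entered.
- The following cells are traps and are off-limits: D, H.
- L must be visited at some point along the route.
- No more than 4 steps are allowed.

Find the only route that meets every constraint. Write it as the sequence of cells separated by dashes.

M - L - I - J - F

Any route must reach L and still end at F within 4 moves, so the order of the required stops is forced.
Route from M: left 1 to L, up 1 to I, right 1 to J, up 1 to F — 4 moves in all.
Check: all required cells visited; 4 ≤ 4 moves.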